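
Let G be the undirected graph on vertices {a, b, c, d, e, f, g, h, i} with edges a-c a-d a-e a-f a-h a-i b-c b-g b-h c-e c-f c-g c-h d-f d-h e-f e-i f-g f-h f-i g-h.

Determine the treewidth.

3

A width-3 tree decomposition is:
Bags: B1 = {a, c, f, h}  B2 = {a, c, e, f}  B3 = {a, d, f, h}  B4 = {a, e, f, i}  B5 = {c, f, g, h}  B6 = {b, c, g, h}
Tree: B1–B2, B1–B3, B2–B4, B1–B5, B5–B6
Every bag has size at most 4, so the width is 4 − 1 = 3 and tw(G) ≤ 3. Conversely, {c, f, g, h} is a clique of size 4, and the vertices of any clique must share a bag in every tree decomposition; so some bag has ≥ 4 vertices and tw(G) ≥ 3. Therefore the treewidth is 3.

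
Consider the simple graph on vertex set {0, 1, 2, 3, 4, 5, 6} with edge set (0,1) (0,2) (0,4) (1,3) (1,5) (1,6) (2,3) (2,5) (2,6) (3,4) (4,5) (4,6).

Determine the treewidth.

A width-3 tree decomposition is:
Bags: B1 = {1, 2, 4, 5}  B2 = {0, 1, 2, 4}  B3 = {1, 2, 3, 4}  B4 = {1, 2, 4, 6}
Tree: B1–B2, B2–B3, B3–B4
Each bag holds 4 vertices, so the decomposition has width 3, which upper-bounds the treewidth. For the lower bound: the 4 vertex sets {2,5}, {0,4}, {1}, {3} are disjoint, each induces a connected subgraph, and every pair is joined by at least one edge of G. Contracting each set to a single vertex therefore yields K_{4} as a minor, and since treewidth is minor-monotone, tw(G) ≥ tw(K_{4}) = 3. The upper and lower bounds meet at 3, so that is the treewidth.

3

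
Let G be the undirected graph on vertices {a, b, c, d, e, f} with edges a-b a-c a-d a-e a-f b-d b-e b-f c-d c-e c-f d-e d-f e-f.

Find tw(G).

4

A width-4 tree decomposition is:
Bags: B1 = {a, b, d, e, f}  B2 = {a, c, d, e, f}
Tree: B1–B2
The largest bag has 5 vertices, giving width 4; this decomposition certifies tw(G) ≤ 4. Conversely, {a, c, d, e, f} is a clique of size 5, and the vertices of any clique must share a bag in every tree decomposition; so some bag has ≥ 5 vertices and tw(G) ≥ 4. Hence tw(G) = 4 exactly.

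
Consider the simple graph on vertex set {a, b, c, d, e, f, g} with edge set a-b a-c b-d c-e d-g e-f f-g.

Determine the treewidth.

2

A width-2 tree decomposition is:
Bags: B1 = {a, c, e}  B2 = {a, e, f}  B3 = {a, f, g}  B4 = {a, d, g}  B5 = {a, b, d}
Tree: B1–B2, B2–B3, B3–B4, B4–B5
The largest bag has 3 vertices, giving width 2; this decomposition certifies tw(G) ≤ 2. Since a–c–e–f–g–d–b–a is a cycle in G, G is not acyclic. Forests are exactly the graphs of treewidth ≤ 1, so tw(G) ≥ 2. Therefore the treewidth is 2.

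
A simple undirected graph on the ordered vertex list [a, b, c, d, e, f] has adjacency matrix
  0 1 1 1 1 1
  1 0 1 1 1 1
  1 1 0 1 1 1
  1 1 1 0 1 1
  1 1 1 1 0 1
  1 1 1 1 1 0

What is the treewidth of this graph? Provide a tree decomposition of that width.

With just one bag of size 6, the width is 6 − 1 = 5, so tw(G) ≤ 5. On the other hand G contains the 6-clique {a, b, c, d, e, f}. A clique must lie in a single bag of any decomposition, so no decomposition can have width below 5. The upper and lower bounds meet at 5, so that is the treewidth.

Treewidth 5.
One optimal decomposition is:
Bags: B1 = {a, b, c, d, e, f}
Tree: (single bag)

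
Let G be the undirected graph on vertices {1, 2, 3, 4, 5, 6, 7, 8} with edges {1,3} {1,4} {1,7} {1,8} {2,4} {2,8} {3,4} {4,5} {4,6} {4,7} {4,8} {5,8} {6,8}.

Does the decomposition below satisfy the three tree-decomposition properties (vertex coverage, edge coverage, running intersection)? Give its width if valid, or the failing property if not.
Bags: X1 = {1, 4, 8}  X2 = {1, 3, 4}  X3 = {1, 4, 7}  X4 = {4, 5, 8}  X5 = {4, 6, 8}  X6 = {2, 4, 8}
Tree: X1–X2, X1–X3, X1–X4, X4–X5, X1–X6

Every vertex of G appears in some bag (union = {1, 2, 3, 4, 5, 6, 7, 8}); every edge is covered by a bag; and for each vertex v the set of bags containing v is connected in the bag tree. The decomposition is therefore valid. The largest bag has 3 vertices, so the width is 2.

Yes; width 2.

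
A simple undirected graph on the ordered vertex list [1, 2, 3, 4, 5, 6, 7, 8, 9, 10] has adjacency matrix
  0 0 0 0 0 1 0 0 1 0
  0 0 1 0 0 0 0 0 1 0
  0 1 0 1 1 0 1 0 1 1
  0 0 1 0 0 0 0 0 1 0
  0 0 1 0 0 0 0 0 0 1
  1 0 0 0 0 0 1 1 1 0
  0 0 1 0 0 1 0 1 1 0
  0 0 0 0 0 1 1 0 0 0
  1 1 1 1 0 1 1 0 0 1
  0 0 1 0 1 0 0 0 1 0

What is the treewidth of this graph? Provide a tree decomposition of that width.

Treewidth 2.
One optimal decomposition is:
Bags: B1 = {3, 9, 10}  B2 = {3, 7, 9}  B3 = {3, 4, 9}  B4 = {6, 7, 9}  B5 = {2, 3, 9}  B6 = {3, 5, 10}  B7 = {1, 6, 9}  B8 = {6, 7, 8}
Tree: B1–B2, B2–B3, B2–B4, B3–B5, B1–B6, B4–B7, B4–B8

The largest bag has 3 vertices, giving width 2; this decomposition certifies tw(G) ≤ 2. On the other hand G contains the 3-clique {6, 7, 8}. A clique must lie in a single bag of any decomposition, so no decomposition can have width below 2. Hence tw(G) = 2 exactly.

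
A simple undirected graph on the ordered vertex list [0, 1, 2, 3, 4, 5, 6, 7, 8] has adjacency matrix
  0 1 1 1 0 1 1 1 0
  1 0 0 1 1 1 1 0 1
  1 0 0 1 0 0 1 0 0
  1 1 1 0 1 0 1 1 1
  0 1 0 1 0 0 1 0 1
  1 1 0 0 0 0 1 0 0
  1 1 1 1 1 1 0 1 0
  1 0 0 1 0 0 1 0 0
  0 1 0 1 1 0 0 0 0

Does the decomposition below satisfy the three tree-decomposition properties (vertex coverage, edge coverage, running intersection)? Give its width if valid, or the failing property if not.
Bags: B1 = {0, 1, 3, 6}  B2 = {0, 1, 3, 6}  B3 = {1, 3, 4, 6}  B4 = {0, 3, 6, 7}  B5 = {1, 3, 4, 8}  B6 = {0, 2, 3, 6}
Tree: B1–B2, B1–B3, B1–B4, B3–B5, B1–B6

A tree decomposition must satisfy three properties: every vertex lies in some bag; for every edge, both endpoints lie together in some bag; and for every vertex, the bags containing it form a connected subtree. Here vertex 5 appears in no bag, so the decomposition is invalid.

No — vertex 5 appears in no bag.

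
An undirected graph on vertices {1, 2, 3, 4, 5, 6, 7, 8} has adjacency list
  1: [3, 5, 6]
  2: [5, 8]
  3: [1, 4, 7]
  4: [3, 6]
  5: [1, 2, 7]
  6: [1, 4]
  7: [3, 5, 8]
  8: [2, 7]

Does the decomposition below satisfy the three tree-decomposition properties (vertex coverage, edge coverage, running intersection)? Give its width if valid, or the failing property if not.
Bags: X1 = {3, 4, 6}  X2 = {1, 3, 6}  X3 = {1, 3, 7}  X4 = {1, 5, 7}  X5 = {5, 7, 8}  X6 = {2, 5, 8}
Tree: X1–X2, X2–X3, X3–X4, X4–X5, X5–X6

Every vertex of G appears in some bag (union = {1, 2, 3, 4, 5, 6, 7, 8}); every edge is covered by a bag; and for each vertex v the set of bags containing v is connected in the bag tree. The decomposition is therefore valid. The largest bag has 3 vertices, so the width is 2.

Yes; width 2.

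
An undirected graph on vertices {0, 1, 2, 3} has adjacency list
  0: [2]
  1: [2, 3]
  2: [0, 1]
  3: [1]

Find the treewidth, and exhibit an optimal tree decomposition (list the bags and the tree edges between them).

Each bag holds 2 vertices, so the decomposition has width 1, which upper-bounds the treewidth. Any graph with an edge has treewidth ≥ 1, and G has the edge 3–1. Therefore the treewidth is 1.

Treewidth 1.
One such decomposition:
Bags: B1 = {1, 3}  B2 = {1, 2}  B3 = {0, 2}
Tree: B1–B2, B2–B3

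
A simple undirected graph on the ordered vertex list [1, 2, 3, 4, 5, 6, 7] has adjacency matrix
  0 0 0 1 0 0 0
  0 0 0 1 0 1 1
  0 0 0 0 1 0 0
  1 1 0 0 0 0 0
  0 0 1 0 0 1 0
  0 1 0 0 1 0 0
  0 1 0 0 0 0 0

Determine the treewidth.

1

A width-1 tree decomposition is:
Bags: B1 = {5, 6}  B2 = {2, 6}  B3 = {2, 4}  B4 = {1, 4}  B5 = {3, 5}  B6 = {2, 7}
Tree: B1–B2, B2–B3, B3–B4, B1–B5, B2–B6
Each bag holds 2 vertices, so the decomposition has width 1, which upper-bounds the treewidth. Any graph with an edge has treewidth ≥ 1, and G has the edge 6–5. The upper and lower bounds meet at 1, so that is the treewidth.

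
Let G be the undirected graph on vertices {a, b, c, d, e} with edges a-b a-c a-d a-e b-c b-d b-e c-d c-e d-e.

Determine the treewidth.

4

A width-4 tree decomposition is:
Bags: B1 = {a, b, c, d, e}
Tree: (single bag)
With just one bag of size 5, the width is 5 − 1 = 4, so tw(G) ≤ 4. For the lower bound, the 5 vertices {a, b, c, d, e} are pairwise adjacent, and any tree decomposition puts a clique entirely inside one bag — forcing width ≥ 4. Combining the bounds, tw(G) = 4.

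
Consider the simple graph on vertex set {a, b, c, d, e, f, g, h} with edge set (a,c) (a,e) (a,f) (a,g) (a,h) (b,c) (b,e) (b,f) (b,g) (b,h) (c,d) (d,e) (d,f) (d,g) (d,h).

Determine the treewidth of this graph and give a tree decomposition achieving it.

Treewidth 3.
One optimal decomposition is:
Bags: B1 = {a, b, d, e}  B2 = {a, b, d, f}  B3 = {a, b, c, d}  B4 = {a, b, d, g}  B5 = {a, b, d, h}
Tree: B1–B2, B2–B3, B3–B4, B4–B5

Each bag holds 4 vertices, so the decomposition has width 3, which upper-bounds the treewidth. For the lower bound: the 4 vertex sets {a,e}, {d,f}, {b}, {c} are disjoint, each induces a connected subgraph, and every pair is joined by at least one edge of G. Contracting each set to a single vertex therefore yields K_{4} as a minor, and since treewidth is minor-monotone, tw(G) ≥ tw(K_{4}) = 3. Combining the bounds, tw(G) = 3.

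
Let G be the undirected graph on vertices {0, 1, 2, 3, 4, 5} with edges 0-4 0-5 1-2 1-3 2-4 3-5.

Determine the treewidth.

2

A width-2 tree decomposition is:
Bags: B1 = {1, 2, 4}  B2 = {1, 3, 4}  B3 = {3, 4, 5}  B4 = {0, 4, 5}
Tree: B1–B2, B2–B3, B3–B4
Each bag holds 3 vertices, so the decomposition has width 2, which upper-bounds the treewidth. For the lower bound, G contains the cycle 4–2–1–3–5–0–4, so G is not a forest; only forests have treewidth ≤ 1, hence tw(G) ≥ 2. The upper and lower bounds meet at 2, so that is the treewidth.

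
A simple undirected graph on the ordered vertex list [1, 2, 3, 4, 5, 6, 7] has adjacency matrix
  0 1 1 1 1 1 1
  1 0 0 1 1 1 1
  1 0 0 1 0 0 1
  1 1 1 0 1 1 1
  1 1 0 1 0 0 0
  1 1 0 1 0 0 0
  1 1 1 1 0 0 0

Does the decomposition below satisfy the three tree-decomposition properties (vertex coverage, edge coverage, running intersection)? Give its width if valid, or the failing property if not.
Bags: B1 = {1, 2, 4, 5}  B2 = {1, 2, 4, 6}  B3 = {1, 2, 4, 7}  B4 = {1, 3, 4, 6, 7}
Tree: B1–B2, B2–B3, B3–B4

No — bags containing vertex 6 are not connected in the tree.

A tree decomposition must satisfy three properties: every vertex lies in some bag; for every edge, both endpoints lie together in some bag; and for every vertex, the bags containing it form a connected subtree. Here bags containing vertex 6 are not connected in the tree, so the decomposition is invalid.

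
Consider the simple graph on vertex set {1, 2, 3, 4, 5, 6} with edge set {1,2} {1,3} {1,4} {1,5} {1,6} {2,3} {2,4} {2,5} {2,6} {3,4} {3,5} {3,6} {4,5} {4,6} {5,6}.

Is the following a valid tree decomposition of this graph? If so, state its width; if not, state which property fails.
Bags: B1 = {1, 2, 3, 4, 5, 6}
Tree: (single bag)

Every vertex of G appears in some bag (union = {1, 2, 3, 4, 5, 6}); every edge is covered by a bag; and for each vertex v the set of bags containing v is connected in the bag tree. The decomposition is therefore valid. The largest bag has 6 vertices, so the width is 5.

Yes; width 5.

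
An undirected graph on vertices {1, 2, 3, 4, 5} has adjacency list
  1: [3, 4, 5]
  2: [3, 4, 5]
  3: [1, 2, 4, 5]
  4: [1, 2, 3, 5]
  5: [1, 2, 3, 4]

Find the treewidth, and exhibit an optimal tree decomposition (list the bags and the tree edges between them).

Each bag holds 4 vertices, so the decomposition has width 3, which upper-bounds the treewidth. Conversely, {1, 3, 4, 5} is a clique of size 4, and the vertices of any clique must share a bag in every tree decomposition; so some bag has ≥ 4 vertices and tw(G) ≥ 3. Hence tw(G) = 3 exactly.

Treewidth 3.
One optimal decomposition is:
Bags: B1 = {2, 3, 4, 5}  B2 = {1, 3, 4, 5}
Tree: B1–B2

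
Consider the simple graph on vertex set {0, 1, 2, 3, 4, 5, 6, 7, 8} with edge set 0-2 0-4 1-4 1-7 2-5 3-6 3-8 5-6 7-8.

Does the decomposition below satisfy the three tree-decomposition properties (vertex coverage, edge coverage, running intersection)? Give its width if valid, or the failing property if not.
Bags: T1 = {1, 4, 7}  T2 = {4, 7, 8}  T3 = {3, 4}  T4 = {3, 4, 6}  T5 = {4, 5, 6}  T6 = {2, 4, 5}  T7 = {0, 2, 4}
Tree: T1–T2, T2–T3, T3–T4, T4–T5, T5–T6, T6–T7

No — edge (8,3) lies in no bag.

A tree decomposition must satisfy three properties: every vertex lies in some bag; for every edge, both endpoints lie together in some bag; and for every vertex, the bags containing it form a connected subtree. Here edge (8,3) lies in no bag, so the decomposition is invalid.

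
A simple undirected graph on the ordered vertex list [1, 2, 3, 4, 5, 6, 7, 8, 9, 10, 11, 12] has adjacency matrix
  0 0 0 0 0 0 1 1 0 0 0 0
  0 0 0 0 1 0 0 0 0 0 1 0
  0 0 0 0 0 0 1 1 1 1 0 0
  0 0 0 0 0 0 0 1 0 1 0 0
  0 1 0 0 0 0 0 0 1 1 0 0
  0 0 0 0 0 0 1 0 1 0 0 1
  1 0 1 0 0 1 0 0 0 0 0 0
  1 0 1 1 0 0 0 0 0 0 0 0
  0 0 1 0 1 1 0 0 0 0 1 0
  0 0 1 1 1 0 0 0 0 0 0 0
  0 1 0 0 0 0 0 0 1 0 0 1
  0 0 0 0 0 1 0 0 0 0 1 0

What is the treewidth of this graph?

A width-3 tree decomposition is:
Bags: B1 = {1, 4, 8, 10}  B2 = {1, 3, 8, 10}  B3 = {1, 3, 7, 10}  B4 = {3, 5, 7, 10}  B5 = {3, 5, 7, 9}  B6 = {5, 6, 7, 9}  B7 = {2, 5, 6, 9}  B8 = {2, 6, 9, 11}  B9 = {2, 6, 11, 12}
Tree: B1–B2, B2–B3, B3–B4, B4–B5, B5–B6, B6–B7, B7–B8, B8–B9
Each bag holds 4 vertices, so the decomposition has width 3, which upper-bounds the treewidth. For the lower bound: the 4 vertex sets {1,4,8}, {10}, {3}, {5,6,7,9} are disjoint, each induces a connected subgraph, and every pair is joined by at least one edge of G. Contracting each set to a single vertex therefore yields K_{4} as a minor, and since treewidth is minor-monotone, tw(G) ≥ tw(K_{4}) = 3. Hence tw(G) = 3 exactly.

3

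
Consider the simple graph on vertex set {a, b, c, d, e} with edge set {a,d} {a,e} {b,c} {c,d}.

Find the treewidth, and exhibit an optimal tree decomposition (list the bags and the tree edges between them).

Treewidth 1.
Bags: B1 = {b, c}  B2 = {c, d}  B3 = {a, d}  B4 = {a, e}
Tree: B1–B2, B2–B3, B3–B4

The largest bag has 2 vertices, giving width 1; this decomposition certifies tw(G) ≤ 1. Since G has at least one edge (e.g. b–c), it is not an edgeless graph, so tw(G) ≥ 1. The upper and lower bounds meet at 1, so that is the treewidth.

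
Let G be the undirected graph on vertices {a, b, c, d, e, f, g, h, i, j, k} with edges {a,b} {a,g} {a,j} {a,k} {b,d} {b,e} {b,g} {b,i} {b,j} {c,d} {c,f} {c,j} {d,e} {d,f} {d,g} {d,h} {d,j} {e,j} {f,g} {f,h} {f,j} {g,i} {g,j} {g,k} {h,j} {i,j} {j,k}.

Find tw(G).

A width-3 tree decomposition is:
Bags: B1 = {b, d, g, j}  B2 = {a, b, g, j}  B3 = {d, f, g, j}  B4 = {b, g, i, j}  B5 = {a, g, j, k}  B6 = {c, d, f, j}  B7 = {d, f, h, j}  B8 = {b, d, e, j}
Tree: B1–B2, B1–B3, B2–B4, B2–B5, B3–B6, B3–B7, B1–B8
Each bag holds 4 vertices, so the decomposition has width 3, which upper-bounds the treewidth. For the lower bound, the 4 vertices {b, d, e, j} are pairwise adjacent, and any tree decomposition puts a clique entirely inside one bag — forcing width ≥ 3. The upper and lower bounds meet at 3, so that is the treewidth.

3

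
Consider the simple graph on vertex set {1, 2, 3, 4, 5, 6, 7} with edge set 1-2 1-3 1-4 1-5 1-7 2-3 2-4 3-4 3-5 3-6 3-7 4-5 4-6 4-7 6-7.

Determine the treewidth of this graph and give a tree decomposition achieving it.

Treewidth 3.
Bags: B1 = {3, 4, 6, 7}  B2 = {1, 3, 4, 7}  B3 = {1, 2, 3, 4}  B4 = {1, 3, 4, 5}
Tree: B1–B2, B2–B3, B3–B4

Each bag holds 4 vertices, so the decomposition has width 3, which upper-bounds the treewidth. For the lower bound, the 4 vertices {1, 2, 3, 4} are pairwise adjacent, and any tree decomposition puts a clique entirely inside one bag — forcing width ≥ 3. Therefore the treewidth is 3.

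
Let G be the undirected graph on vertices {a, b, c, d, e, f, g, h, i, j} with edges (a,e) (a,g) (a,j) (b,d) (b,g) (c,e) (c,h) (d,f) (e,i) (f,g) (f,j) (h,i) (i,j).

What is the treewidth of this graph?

A width-2 tree decomposition is:
Bags: B1 = {b, d, f}  B2 = {b, f, g}  B3 = {f, g, j}  B4 = {a, g, j}  B5 = {a, i, j}  B6 = {a, e, i}  B7 = {e, h, i}  B8 = {c, e, h}
Tree: B1–B2, B2–B3, B3–B4, B4–B5, B5–B6, B6–B7, B7–B8
Each bag holds 3 vertices, so the decomposition has width 2, which upper-bounds the treewidth. Since d–b–g–f–d is a cycle in G, G is not acyclic. Forests are exactly the graphs of treewidth ≤ 1, so tw(G) ≥ 2. Therefore the treewidth is 2.

2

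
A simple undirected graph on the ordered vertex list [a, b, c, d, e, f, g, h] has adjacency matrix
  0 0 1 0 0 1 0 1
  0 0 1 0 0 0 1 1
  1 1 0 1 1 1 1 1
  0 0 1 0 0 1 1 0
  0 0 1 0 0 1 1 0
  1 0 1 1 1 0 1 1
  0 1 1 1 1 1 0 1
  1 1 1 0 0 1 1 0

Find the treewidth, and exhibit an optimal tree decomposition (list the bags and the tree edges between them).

Each bag holds 4 vertices, so the decomposition has width 3, which upper-bounds the treewidth. Conversely, {c, d, f, g} is a clique of size 4, and the vertices of any clique must share a bag in every tree decomposition; so some bag has ≥ 4 vertices and tw(G) ≥ 3. Hence tw(G) = 3 exactly.

Treewidth 3.
One such decomposition:
Bags: B1 = {c, f, g, h}  B2 = {b, c, g, h}  B3 = {c, e, f, g}  B4 = {a, c, f, h}  B5 = {c, d, f, g}
Tree: B1–B2, B1–B3, B1–B4, B1–B5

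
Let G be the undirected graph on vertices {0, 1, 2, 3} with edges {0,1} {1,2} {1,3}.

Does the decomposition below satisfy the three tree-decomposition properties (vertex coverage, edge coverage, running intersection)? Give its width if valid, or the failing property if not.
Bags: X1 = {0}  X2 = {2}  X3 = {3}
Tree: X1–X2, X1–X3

A tree decomposition must satisfy three properties: every vertex lies in some bag; for every edge, both endpoints lie together in some bag; and for every vertex, the bags containing it form a connected subtree. Here vertex 1 appears in no bag, so the decomposition is invalid.

No — vertex 1 appears in no bag.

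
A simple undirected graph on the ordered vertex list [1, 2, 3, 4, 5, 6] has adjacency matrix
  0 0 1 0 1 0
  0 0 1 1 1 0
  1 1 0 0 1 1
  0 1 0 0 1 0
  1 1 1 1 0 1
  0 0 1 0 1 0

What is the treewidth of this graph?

A width-2 tree decomposition is:
Bags: B1 = {2, 3, 5}  B2 = {2, 4, 5}  B3 = {1, 3, 5}  B4 = {3, 5, 6}
Tree: B1–B2, B1–B3, B1–B4
Every bag has size at most 3, so the width is 3 − 1 = 2 and tw(G) ≤ 2. Conversely, {1, 3, 5} is a clique of size 3, and the vertices of any clique must share a bag in every tree decomposition; so some bag has ≥ 3 vertices and tw(G) ≥ 2. Combining the bounds, tw(G) = 2.

2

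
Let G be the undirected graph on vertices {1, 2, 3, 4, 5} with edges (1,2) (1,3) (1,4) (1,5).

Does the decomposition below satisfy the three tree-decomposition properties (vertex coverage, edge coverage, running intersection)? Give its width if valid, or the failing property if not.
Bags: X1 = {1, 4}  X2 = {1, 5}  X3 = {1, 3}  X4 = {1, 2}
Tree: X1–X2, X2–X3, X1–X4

Yes; width 1.

Checking the three conditions: (i) the bags cover all of {1, 2, 3, 4, 5}; (ii) for each edge, some bag contains both endpoints; (iii) the bags containing any fixed vertex form a subtree. All hold, so the decomposition is valid with width 2 − 1 = 1.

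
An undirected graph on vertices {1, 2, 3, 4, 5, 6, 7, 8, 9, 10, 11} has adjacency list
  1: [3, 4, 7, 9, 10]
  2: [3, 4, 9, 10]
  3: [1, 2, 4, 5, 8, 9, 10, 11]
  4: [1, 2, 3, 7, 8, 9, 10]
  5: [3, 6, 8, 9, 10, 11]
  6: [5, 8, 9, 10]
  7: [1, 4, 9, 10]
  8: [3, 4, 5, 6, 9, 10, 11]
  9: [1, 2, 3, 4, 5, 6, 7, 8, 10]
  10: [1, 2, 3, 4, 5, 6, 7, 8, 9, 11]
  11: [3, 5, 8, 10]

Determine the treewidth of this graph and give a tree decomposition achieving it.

Every bag has size at most 5, so the width is 5 − 1 = 4 and tw(G) ≤ 4. For the lower bound, the 5 vertices {3, 4, 8, 9, 10} are pairwise adjacent, and any tree decomposition puts a clique entirely inside one bag — forcing width ≥ 4. Combining the bounds, tw(G) = 4.

Treewidth 4.
Bags: B1 = {3, 5, 8, 10, 11}  B2 = {3, 5, 8, 9, 10}  B3 = {5, 6, 8, 9, 10}  B4 = {3, 4, 8, 9, 10}  B5 = {1, 3, 4, 9, 10}  B6 = {1, 4, 7, 9, 10}  B7 = {2, 3, 4, 9, 10}
Tree: B1–B2, B2–B3, B2–B4, B4–B5, B5–B6, B4–B7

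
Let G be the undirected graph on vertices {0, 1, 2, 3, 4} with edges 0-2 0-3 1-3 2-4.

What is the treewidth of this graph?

1

A width-1 tree decomposition is:
Bags: B1 = {1, 3}  B2 = {0, 3}  B3 = {0, 2}  B4 = {2, 4}
Tree: B1–B2, B2–B3, B3–B4
Each bag holds 2 vertices, so the decomposition has width 1, which upper-bounds the treewidth. G has an edge, so its treewidth is at least 1. The upper and lower bounds meet at 1, so that is the treewidth.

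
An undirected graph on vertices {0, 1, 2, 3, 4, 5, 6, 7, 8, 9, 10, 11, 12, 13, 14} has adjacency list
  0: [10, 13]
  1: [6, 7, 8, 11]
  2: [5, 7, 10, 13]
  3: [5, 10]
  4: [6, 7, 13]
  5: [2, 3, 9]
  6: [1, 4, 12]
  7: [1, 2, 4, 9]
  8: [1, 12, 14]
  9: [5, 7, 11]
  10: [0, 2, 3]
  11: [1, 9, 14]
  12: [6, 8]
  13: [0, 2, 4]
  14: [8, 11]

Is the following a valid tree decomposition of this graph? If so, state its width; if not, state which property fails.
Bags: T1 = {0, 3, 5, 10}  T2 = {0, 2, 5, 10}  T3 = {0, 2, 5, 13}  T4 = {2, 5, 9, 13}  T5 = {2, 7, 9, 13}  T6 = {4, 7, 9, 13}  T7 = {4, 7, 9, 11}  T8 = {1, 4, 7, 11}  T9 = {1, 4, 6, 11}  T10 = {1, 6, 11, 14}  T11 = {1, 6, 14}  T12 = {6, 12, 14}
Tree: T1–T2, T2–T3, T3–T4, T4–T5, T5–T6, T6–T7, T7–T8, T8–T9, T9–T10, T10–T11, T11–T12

No — vertex 8 appears in no bag.

A tree decomposition must satisfy three properties: every vertex lies in some bag; for every edge, both endpoints lie together in some bag; and for every vertex, the bags containing it form a connected subtree. Here vertex 8 appears in no bag, so the decomposition is invalid.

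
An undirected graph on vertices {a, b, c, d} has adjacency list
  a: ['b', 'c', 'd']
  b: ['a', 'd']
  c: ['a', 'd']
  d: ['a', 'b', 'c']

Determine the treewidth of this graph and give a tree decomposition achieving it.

The largest bag has 3 vertices, giving width 2; this decomposition certifies tw(G) ≤ 2. For the lower bound, the 3 vertices {a, c, d} are pairwise adjacent, and any tree decomposition puts a clique entirely inside one bag — forcing width ≥ 2. The upper and lower bounds meet at 2, so that is the treewidth.

Treewidth 2.
One such decomposition:
Bags: B1 = {a, c, d}  B2 = {a, b, d}
Tree: B1–B2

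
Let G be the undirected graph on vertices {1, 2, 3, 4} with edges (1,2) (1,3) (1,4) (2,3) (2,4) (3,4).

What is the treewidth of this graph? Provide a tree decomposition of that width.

With just one bag of size 4, the width is 4 − 1 = 3, so tw(G) ≤ 3. For the lower bound, the 4 vertices {1, 2, 3, 4} are pairwise adjacent, and any tree decomposition puts a clique entirely inside one bag — forcing width ≥ 3. Combining the bounds, tw(G) = 3.

Treewidth 3.
One such decomposition:
Bags: B1 = {1, 2, 3, 4}
Tree: (single bag)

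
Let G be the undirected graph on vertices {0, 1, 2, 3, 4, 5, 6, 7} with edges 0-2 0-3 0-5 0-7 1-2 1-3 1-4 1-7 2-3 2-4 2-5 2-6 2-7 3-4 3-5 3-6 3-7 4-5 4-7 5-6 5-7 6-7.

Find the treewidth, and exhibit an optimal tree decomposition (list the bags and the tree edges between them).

Treewidth 4.
One such decomposition:
Bags: B1 = {2, 3, 4, 5, 7}  B2 = {2, 3, 5, 6, 7}  B3 = {1, 2, 3, 4, 7}  B4 = {0, 2, 3, 5, 7}
Tree: B1–B2, B1–B3, B2–B4

The largest bag has 5 vertices, giving width 4; this decomposition certifies tw(G) ≤ 4. Conversely, {1, 2, 3, 4, 7} is a clique of size 5, and the vertices of any clique must share a bag in every tree decomposition; so some bag has ≥ 5 vertices and tw(G) ≥ 4. Therefore the treewidth is 4.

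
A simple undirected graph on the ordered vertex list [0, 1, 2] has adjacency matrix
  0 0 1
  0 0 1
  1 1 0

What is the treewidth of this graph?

A width-1 tree decomposition is:
Bags: B1 = {0, 2}  B2 = {1, 2}
Tree: B1–B2
Every bag has size at most 2, so the width is 2 − 1 = 1 and tw(G) ≤ 1. Since G has at least one edge (e.g. 0–2), it is not an edgeless graph, so tw(G) ≥ 1. Therefore the treewidth is 1.

1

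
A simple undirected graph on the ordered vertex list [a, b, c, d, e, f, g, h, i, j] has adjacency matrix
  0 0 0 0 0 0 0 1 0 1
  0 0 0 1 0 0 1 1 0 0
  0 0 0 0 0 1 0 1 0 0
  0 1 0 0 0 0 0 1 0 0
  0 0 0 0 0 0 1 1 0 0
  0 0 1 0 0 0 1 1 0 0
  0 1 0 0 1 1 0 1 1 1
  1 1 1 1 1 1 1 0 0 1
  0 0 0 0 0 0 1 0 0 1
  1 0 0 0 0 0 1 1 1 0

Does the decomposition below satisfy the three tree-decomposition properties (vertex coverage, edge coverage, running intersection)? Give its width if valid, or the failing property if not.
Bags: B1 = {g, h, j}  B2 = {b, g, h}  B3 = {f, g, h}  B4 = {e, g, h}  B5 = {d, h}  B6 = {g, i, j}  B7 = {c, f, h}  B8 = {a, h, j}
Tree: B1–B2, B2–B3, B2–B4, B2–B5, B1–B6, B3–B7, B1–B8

No — edge (b,d) lies in no bag.

A tree decomposition must satisfy three properties: every vertex lies in some bag; for every edge, both endpoints lie together in some bag; and for every vertex, the bags containing it form a connected subtree. Here edge (b,d) lies in no bag, so the decomposition is invalid.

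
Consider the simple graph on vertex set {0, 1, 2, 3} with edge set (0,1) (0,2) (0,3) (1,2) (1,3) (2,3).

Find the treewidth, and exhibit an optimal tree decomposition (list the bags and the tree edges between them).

With just one bag of size 4, the width is 4 − 1 = 3, so tw(G) ≤ 3. For the lower bound, the 4 vertices {0, 1, 2, 3} are pairwise adjacent, and any tree decomposition puts a clique entirely inside one bag — forcing width ≥ 3. Combining the bounds, tw(G) = 3.

Treewidth 3.
One optimal decomposition is:
Bags: B1 = {0, 1, 2, 3}
Tree: (single bag)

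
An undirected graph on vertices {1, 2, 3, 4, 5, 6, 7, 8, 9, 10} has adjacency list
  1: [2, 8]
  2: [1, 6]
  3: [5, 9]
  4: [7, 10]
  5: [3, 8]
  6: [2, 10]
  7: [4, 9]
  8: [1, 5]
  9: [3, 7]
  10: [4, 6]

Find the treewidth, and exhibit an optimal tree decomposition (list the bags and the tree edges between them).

Treewidth 2.
One optimal decomposition is:
Bags: B1 = {1, 2, 8}  B2 = {2, 6, 8}  B3 = {6, 8, 10}  B4 = {4, 8, 10}  B5 = {4, 7, 8}  B6 = {7, 8, 9}  B7 = {3, 8, 9}  B8 = {3, 5, 8}
Tree: B1–B2, B2–B3, B3–B4, B4–B5, B5–B6, B6–B7, B7–B8

Each bag holds 3 vertices, so the decomposition has width 2, which upper-bounds the treewidth. The edges 8–1–2–6–10–4–7–9–3–5–8 form a cycle, so G is not a tree and its treewidth is at least 2. Combining the bounds, tw(G) = 2.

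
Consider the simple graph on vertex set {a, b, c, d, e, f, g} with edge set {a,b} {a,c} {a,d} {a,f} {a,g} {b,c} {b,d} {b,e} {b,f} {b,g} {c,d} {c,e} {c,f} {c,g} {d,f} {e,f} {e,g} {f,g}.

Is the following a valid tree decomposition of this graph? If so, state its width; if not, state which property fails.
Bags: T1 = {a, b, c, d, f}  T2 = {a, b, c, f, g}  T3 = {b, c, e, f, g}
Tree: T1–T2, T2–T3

Every vertex of G appears in some bag (union = {a, b, c, d, e, f, g}); every edge is covered by a bag; and for each vertex v the set of bags containing v is connected in the bag tree. The decomposition is therefore valid. The largest bag has 5 vertices, so the width is 4.

Yes; width 4.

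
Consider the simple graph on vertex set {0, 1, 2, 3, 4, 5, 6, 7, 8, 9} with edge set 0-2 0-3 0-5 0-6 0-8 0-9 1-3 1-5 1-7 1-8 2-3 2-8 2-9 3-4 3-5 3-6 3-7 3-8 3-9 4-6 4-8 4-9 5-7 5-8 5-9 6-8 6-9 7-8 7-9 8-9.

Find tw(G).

4

A width-4 tree decomposition is:
Bags: B1 = {0, 3, 5, 8, 9}  B2 = {0, 2, 3, 8, 9}  B3 = {3, 5, 7, 8, 9}  B4 = {0, 3, 6, 8, 9}  B5 = {3, 4, 6, 8, 9}  B6 = {1, 3, 5, 7, 8}
Tree: B1–B2, B1–B3, B2–B4, B4–B5, B3–B6
Every bag has size at most 5, so the width is 5 − 1 = 4 and tw(G) ≤ 4. On the other hand G contains the 5-clique {1, 3, 5, 7, 8}. A clique must lie in a single bag of any decomposition, so no decomposition can have width below 4. The upper and lower bounds meet at 4, so that is the treewidth.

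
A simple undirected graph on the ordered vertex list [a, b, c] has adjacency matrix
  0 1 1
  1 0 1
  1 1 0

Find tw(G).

A width-2 tree decomposition is:
Bags: B1 = {a, b, c}
Tree: (single bag)
A single bag containing all 3 vertices is trivially a valid decomposition of width 2. For the lower bound, the 3 vertices {a, b, c} are pairwise adjacent, and any tree decomposition puts a clique entirely inside one bag — forcing width ≥ 2. Therefore the treewidth is 2.

2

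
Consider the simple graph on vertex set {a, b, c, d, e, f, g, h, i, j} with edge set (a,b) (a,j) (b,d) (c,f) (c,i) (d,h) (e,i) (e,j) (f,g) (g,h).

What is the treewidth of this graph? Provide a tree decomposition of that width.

Every bag has size at most 3, so the width is 3 − 1 = 2 and tw(G) ≤ 2. The edges b–a–j–e–i–c–f–g–h–d–b form a cycle, so G is not a tree and its treewidth is at least 2. The upper and lower bounds meet at 2, so that is the treewidth.

Treewidth 2.
Bags: B1 = {a, b, j}  B2 = {b, e, j}  B3 = {b, e, i}  B4 = {b, c, i}  B5 = {b, c, f}  B6 = {b, f, g}  B7 = {b, g, h}  B8 = {b, d, h}
Tree: B1–B2, B2–B3, B3–B4, B4–B5, B5–B6, B6–B7, B7–B8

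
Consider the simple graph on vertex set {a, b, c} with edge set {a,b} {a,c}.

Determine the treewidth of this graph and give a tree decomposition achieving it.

Treewidth 1.
One optimal decomposition is:
Bags: B1 = {a, c}  B2 = {a, b}
Tree: B1–B2

Every bag has size at most 2, so the width is 2 − 1 = 1 and tw(G) ≤ 1. Since G has at least one edge (e.g. a–c), it is not an edgeless graph, so tw(G) ≥ 1. Combining the bounds, tw(G) = 1.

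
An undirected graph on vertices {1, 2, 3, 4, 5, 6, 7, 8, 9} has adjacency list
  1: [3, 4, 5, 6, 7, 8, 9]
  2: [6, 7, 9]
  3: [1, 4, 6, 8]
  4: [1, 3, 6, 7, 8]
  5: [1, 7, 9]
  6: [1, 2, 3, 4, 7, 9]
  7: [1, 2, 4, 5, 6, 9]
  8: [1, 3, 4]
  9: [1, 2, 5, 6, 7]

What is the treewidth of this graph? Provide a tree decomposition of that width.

Treewidth 3.
One optimal decomposition is:
Bags: B1 = {1, 6, 7, 9}  B2 = {1, 5, 7, 9}  B3 = {1, 4, 6, 7}  B4 = {2, 6, 7, 9}  B5 = {1, 3, 4, 6}  B6 = {1, 3, 4, 8}
Tree: B1–B2, B1–B3, B1–B4, B3–B5, B5–B6

Each bag holds 4 vertices, so the decomposition has width 3, which upper-bounds the treewidth. On the other hand G contains the 4-clique {1, 5, 7, 9}. A clique must lie in a single bag of any decomposition, so no decomposition can have width below 3. Combining the bounds, tw(G) = 3.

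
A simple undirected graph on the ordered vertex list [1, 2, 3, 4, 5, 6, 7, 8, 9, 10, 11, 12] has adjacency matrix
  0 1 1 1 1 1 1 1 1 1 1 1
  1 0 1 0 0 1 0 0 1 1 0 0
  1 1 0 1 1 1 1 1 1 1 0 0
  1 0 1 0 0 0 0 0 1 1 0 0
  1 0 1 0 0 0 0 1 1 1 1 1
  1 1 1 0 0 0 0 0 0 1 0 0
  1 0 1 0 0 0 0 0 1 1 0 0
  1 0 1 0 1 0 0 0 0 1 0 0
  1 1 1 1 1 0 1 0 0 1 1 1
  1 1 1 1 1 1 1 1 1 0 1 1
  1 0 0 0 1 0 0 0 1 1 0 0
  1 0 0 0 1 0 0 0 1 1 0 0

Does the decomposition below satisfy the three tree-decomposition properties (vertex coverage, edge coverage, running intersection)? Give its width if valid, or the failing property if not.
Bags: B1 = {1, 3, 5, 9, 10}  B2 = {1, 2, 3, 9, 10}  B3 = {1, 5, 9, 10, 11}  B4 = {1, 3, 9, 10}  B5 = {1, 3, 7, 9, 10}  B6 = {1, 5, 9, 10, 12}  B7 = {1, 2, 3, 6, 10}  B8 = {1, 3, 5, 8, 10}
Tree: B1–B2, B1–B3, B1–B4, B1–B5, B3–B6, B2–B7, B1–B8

No — vertex 4 appears in no bag.

A tree decomposition must satisfy three properties: every vertex lies in some bag; for every edge, both endpoints lie together in some bag; and for every vertex, the bags containing it form a connected subtree. Here vertex 4 appears in no bag, so the decomposition is invalid.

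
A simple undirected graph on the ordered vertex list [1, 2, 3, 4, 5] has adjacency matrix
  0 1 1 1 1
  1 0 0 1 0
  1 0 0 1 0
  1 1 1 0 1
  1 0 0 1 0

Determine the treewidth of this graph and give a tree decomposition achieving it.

Treewidth 2.
One such decomposition:
Bags: B1 = {1, 2, 4}  B2 = {1, 4, 5}  B3 = {1, 3, 4}
Tree: B1–B2, B2–B3

Every bag has size at most 3, so the width is 3 − 1 = 2 and tw(G) ≤ 2. For the lower bound, the 3 vertices {1, 2, 4} are pairwise adjacent, and any tree decomposition puts a clique entirely inside one bag — forcing width ≥ 2. Therefore the treewidth is 2.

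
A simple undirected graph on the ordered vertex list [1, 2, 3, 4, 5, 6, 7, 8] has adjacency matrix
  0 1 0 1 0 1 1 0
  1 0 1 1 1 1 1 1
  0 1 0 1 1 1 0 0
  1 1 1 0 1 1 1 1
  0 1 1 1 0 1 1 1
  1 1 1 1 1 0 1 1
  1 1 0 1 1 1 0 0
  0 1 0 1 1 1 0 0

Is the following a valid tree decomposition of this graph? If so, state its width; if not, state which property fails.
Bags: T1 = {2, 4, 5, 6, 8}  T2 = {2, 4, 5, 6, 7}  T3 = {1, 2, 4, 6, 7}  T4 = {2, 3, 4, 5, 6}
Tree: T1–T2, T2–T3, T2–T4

Yes; width 4.

Vertex coverage: the bags together contain {1, 2, 3, 4, 5, 6, 7, 8}, the full vertex set. Edge coverage: each edge of G has both endpoints in at least one bag. Running intersection: for every vertex, the bags containing it form a connected subtree. All three properties hold, so this is a valid tree decomposition of width max|bag| − 1 = 4, and hence tw(G) ≤ 4.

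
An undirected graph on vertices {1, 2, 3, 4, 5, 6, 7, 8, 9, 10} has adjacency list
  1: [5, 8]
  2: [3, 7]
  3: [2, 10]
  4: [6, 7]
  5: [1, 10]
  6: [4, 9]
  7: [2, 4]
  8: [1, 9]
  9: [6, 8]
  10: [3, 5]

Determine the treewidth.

A width-2 tree decomposition is:
Bags: B1 = {2, 3, 7}  B2 = {3, 7, 10}  B3 = {5, 7, 10}  B4 = {1, 5, 7}  B5 = {1, 7, 8}  B6 = {7, 8, 9}  B7 = {6, 7, 9}  B8 = {4, 6, 7}
Tree: B1–B2, B2–B3, B3–B4, B4–B5, B5–B6, B6–B7, B7–B8
Each bag holds 3 vertices, so the decomposition has width 2, which upper-bounds the treewidth. For the lower bound, G contains the cycle 7–2–3–10–5–1–8–9–6–4–7, so G is not a forest; only forests have treewidth ≤ 1, hence tw(G) ≥ 2. The upper and lower bounds meet at 2, so that is the treewidth.

2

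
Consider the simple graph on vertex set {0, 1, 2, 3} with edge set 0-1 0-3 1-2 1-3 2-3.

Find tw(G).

2

A width-2 tree decomposition is:
Bags: B1 = {0, 1, 3}  B2 = {1, 2, 3}
Tree: B1–B2
Each bag holds 3 vertices, so the decomposition has width 2, which upper-bounds the treewidth. Conversely, {0, 1, 3} is a clique of size 3, and the vertices of any clique must share a bag in every tree decomposition; so some bag has ≥ 3 vertices and tw(G) ≥ 2. Combining the bounds, tw(G) = 2.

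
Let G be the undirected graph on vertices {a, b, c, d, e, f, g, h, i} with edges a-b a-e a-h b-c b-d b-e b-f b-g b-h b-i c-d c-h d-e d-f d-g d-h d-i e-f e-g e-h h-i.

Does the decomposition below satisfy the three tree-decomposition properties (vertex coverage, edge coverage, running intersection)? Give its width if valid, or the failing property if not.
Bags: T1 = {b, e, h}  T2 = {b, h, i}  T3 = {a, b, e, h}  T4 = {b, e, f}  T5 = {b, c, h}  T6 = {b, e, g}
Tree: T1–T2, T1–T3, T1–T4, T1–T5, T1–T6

A tree decomposition must satisfy three properties: every vertex lies in some bag; for every edge, both endpoints lie together in some bag; and for every vertex, the bags containing it form a connected subtree. Here vertex d appears in no bag, so the decomposition is invalid.

No — vertex d appears in no bag.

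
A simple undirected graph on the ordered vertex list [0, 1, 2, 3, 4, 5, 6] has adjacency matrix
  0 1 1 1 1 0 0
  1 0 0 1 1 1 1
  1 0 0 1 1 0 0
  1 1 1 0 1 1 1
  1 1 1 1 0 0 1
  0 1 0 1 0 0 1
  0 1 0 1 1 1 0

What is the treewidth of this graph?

3

A width-3 tree decomposition is:
Bags: B1 = {0, 2, 3, 4}  B2 = {0, 1, 3, 4}  B3 = {1, 3, 4, 6}  B4 = {1, 3, 5, 6}
Tree: B1–B2, B2–B3, B3–B4
The largest bag has 4 vertices, giving width 3; this decomposition certifies tw(G) ≤ 3. Conversely, {0, 1, 3, 4} is a clique of size 4, and the vertices of any clique must share a bag in every tree decomposition; so some bag has ≥ 4 vertices and tw(G) ≥ 3. Therefore the treewidth is 3.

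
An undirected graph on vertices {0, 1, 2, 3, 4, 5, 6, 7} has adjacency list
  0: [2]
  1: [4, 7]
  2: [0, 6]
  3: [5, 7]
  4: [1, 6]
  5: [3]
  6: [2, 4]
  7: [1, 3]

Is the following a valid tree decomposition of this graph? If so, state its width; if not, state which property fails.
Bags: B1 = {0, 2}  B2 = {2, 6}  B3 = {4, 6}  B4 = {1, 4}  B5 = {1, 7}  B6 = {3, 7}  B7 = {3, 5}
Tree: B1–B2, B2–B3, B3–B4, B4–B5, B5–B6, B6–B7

Yes; width 1.

Checking the three conditions: (i) the bags cover all of {0, 1, 2, 3, 4, 5, 6, 7}; (ii) for each edge, some bag contains both endpoints; (iii) the bags containing any fixed vertex form a subtree. All hold, so the decomposition is valid with width 2 − 1 = 1.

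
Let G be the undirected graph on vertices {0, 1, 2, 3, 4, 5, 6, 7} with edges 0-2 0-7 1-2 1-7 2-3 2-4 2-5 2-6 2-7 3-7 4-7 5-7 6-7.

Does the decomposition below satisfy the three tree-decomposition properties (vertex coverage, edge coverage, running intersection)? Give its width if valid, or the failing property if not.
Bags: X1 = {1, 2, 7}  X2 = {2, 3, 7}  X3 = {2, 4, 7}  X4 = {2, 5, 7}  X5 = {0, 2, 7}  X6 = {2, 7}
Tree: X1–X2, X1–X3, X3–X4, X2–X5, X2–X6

No — vertex 6 appears in no bag.

A tree decomposition must satisfy three properties: every vertex lies in some bag; for every edge, both endpoints lie together in some bag; and for every vertex, the bags containing it form a connected subtree. Here vertex 6 appears in no bag, so the decomposition is invalid.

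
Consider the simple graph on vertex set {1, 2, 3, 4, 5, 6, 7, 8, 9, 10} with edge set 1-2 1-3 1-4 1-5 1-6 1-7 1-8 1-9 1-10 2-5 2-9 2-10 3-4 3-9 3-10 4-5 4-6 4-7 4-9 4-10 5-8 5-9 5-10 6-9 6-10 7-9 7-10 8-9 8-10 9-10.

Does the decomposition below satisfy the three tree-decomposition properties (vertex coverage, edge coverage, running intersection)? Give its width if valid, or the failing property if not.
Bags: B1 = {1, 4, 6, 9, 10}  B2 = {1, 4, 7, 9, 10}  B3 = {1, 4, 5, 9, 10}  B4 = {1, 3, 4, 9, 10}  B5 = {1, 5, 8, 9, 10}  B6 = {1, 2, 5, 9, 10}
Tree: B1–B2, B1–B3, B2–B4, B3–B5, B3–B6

Yes; width 4.

Vertex coverage: the bags together contain {1, 2, 3, 4, 5, 6, 7, 8, 9, 10}, the full vertex set. Edge coverage: each edge of G has both endpoints in at least one bag. Running intersection: for every vertex, the bags containing it form a connected subtree. All three properties hold, so this is a valid tree decomposition of width max|bag| − 1 = 4, and hence tw(G) ≤ 4.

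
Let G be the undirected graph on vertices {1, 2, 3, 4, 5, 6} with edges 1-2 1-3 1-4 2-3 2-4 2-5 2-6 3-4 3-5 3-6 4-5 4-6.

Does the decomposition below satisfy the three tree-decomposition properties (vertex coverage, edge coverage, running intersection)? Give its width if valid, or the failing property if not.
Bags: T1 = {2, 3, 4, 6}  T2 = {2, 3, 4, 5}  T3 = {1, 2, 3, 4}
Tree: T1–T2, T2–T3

Yes; width 3.

Checking the three conditions: (i) the bags cover all of {1, 2, 3, 4, 5, 6}; (ii) for each edge, some bag contains both endpoints; (iii) the bags containing any fixed vertex form a subtree. All hold, so the decomposition is valid with width 4 − 1 = 3.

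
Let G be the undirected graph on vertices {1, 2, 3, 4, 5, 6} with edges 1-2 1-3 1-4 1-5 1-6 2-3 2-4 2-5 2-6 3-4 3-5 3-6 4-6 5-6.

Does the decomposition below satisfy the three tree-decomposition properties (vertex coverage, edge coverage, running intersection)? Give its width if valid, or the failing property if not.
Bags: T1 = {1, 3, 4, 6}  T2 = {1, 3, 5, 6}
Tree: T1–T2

A tree decomposition must satisfy three properties: every vertex lies in some bag; for every edge, both endpoints lie together in some bag; and for every vertex, the bags containing it form a connected subtree. Here vertex 2 appears in no bag, so the decomposition is invalid.

No — vertex 2 appears in no bag.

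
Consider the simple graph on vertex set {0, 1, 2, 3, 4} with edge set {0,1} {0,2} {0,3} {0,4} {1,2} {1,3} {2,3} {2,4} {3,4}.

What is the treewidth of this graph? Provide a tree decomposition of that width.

Treewidth 3.
One such decomposition:
Bags: B1 = {0, 1, 2, 3}  B2 = {0, 2, 3, 4}
Tree: B1–B2

The largest bag has 4 vertices, giving width 3; this decomposition certifies tw(G) ≤ 3. On the other hand G contains the 4-clique {0, 1, 2, 3}. A clique must lie in a single bag of any decomposition, so no decomposition can have width below 3. Hence tw(G) = 3 exactly.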